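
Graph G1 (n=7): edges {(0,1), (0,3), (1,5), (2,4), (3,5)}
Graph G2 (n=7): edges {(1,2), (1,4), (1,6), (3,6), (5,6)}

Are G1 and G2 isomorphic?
No, not isomorphic

The graphs are NOT isomorphic.

Connected components of G1: 3 component(s) with vertex sets [[6], [2, 4], [0, 1, 3, 5]], sizes [1, 2, 4].
Connected components of G2: 2 component(s) with vertex sets [[0], [1, 2, 3, 4, 5, 6]], sizes [1, 6].
The number of connected components (and the multiset of component sizes) is an isomorphism invariant — an isomorphism maps each component of G1 bijectively onto a component of G2. Since G1 has 3 component(s) and G2 has 2, they cannot be isomorphic.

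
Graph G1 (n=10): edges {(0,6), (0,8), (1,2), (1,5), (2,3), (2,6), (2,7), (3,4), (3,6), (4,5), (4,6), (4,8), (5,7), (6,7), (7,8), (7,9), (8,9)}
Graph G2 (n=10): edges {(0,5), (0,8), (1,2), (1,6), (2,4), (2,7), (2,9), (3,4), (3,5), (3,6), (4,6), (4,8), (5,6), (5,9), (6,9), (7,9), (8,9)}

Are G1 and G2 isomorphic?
Yes, isomorphic

The graphs are isomorphic.
One valid mapping φ: V(G1) → V(G2): 0→1, 1→0, 2→5, 3→3, 4→4, 5→8, 6→6, 7→9, 8→2, 9→7

Verify φ preserves adjacency — for each edge of G1, its image is an edge of G2:
  (0,6) → (φ(0),φ(6)) = (1,6) ∈ E(G2) ✓
  (0,8) → (φ(0),φ(8)) = (1,2) ∈ E(G2) ✓
  (1,2) → (φ(1),φ(2)) = (0,5) ∈ E(G2) ✓
  (1,5) → (φ(1),φ(5)) = (0,8) ∈ E(G2) ✓
  (2,3) → (φ(2),φ(3)) = (3,5) ∈ E(G2) ✓
  (2,6) → (φ(2),φ(6)) = (5,6) ∈ E(G2) ✓
  (2,7) → (φ(2),φ(7)) = (5,9) ∈ E(G2) ✓
  (3,4) → (φ(3),φ(4)) = (3,4) ∈ E(G2) ✓
  (3,6) → (φ(3),φ(6)) = (3,6) ∈ E(G2) ✓
  (4,5) → (φ(4),φ(5)) = (4,8) ∈ E(G2) ✓
  (4,6) → (φ(4),φ(6)) = (4,6) ∈ E(G2) ✓
  (4,8) → (φ(4),φ(8)) = (2,4) ∈ E(G2) ✓
  (5,7) → (φ(5),φ(7)) = (8,9) ∈ E(G2) ✓
  (6,7) → (φ(6),φ(7)) = (6,9) ∈ E(G2) ✓
  (7,8) → (φ(7),φ(8)) = (2,9) ∈ E(G2) ✓
  (7,9) → (φ(7),φ(9)) = (7,9) ∈ E(G2) ✓
  (8,9) → (φ(8),φ(9)) = (2,7) ∈ E(G2) ✓
All 17 edges of G1 map to edges of G2, and |E(G1)| = |E(G2)| = 17, so φ is a bijection on edges as well as vertices. Hence G1 ≅ G2.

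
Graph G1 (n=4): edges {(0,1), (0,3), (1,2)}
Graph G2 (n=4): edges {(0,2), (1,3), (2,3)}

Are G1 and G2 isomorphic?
Yes, isomorphic

The graphs are isomorphic.
One valid mapping φ: V(G1) → V(G2): 0→3, 1→2, 2→0, 3→1

Verify φ preserves adjacency — for each edge of G1, its image is an edge of G2:
  (0,1) → (φ(0),φ(1)) = (2,3) ∈ E(G2) ✓
  (0,3) → (φ(0),φ(3)) = (1,3) ∈ E(G2) ✓
  (1,2) → (φ(1),φ(2)) = (0,2) ∈ E(G2) ✓
All 3 edges of G1 map to edges of G2, and |E(G1)| = |E(G2)| = 3, so φ is a bijection on edges as well as vertices. Hence G1 ≅ G2.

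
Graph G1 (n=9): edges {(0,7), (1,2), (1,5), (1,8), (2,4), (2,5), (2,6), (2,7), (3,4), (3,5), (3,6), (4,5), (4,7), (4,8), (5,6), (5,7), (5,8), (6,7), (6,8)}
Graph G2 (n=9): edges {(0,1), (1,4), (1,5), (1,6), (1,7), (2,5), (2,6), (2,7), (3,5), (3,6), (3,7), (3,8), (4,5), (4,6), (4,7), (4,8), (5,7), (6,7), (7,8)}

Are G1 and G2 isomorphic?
Yes, isomorphic

The graphs are isomorphic.
One valid mapping φ: V(G1) → V(G2): 0→0, 1→8, 2→4, 3→2, 4→6, 5→7, 6→5, 7→1, 8→3

Verify φ preserves adjacency — for each edge of G1, its image is an edge of G2:
  (0,7) → (φ(0),φ(7)) = (0,1) ∈ E(G2) ✓
  (1,2) → (φ(1),φ(2)) = (4,8) ∈ E(G2) ✓
  (1,5) → (φ(1),φ(5)) = (7,8) ∈ E(G2) ✓
  (1,8) → (φ(1),φ(8)) = (3,8) ∈ E(G2) ✓
  (2,4) → (φ(2),φ(4)) = (4,6) ∈ E(G2) ✓
  (2,5) → (φ(2),φ(5)) = (4,7) ∈ E(G2) ✓
  (2,6) → (φ(2),φ(6)) = (4,5) ∈ E(G2) ✓
  (2,7) → (φ(2),φ(7)) = (1,4) ∈ E(G2) ✓
  (3,4) → (φ(3),φ(4)) = (2,6) ∈ E(G2) ✓
  (3,5) → (φ(3),φ(5)) = (2,7) ∈ E(G2) ✓
  (3,6) → (φ(3),φ(6)) = (2,5) ∈ E(G2) ✓
  (4,5) → (φ(4),φ(5)) = (6,7) ∈ E(G2) ✓
  (4,7) → (φ(4),φ(7)) = (1,6) ∈ E(G2) ✓
  (4,8) → (φ(4),φ(8)) = (3,6) ∈ E(G2) ✓
  (5,6) → (φ(5),φ(6)) = (5,7) ∈ E(G2) ✓
  (5,7) → (φ(5),φ(7)) = (1,7) ∈ E(G2) ✓
  (5,8) → (φ(5),φ(8)) = (3,7) ∈ E(G2) ✓
  (6,7) → (φ(6),φ(7)) = (1,5) ∈ E(G2) ✓
  (6,8) → (φ(6),φ(8)) = (3,5) ∈ E(G2) ✓
All 19 edges of G1 map to edges of G2, and |E(G1)| = |E(G2)| = 19, so φ is a bijection on edges as well as vertices. Hence G1 ≅ G2.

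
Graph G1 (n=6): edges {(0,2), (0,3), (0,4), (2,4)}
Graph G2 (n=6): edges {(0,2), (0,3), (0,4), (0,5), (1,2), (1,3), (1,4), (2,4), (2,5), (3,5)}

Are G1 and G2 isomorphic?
No, not isomorphic

The graphs are NOT isomorphic.

Counting triangles (3-cliques): G1 has 1, G2 has 4.
Triangle count is an isomorphism invariant, so differing triangle counts rule out isomorphism.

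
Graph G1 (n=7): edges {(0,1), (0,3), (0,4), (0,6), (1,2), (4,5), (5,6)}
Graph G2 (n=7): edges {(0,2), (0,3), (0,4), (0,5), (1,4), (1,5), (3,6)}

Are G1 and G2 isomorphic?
Yes, isomorphic

The graphs are isomorphic.
One valid mapping φ: V(G1) → V(G2): 0→0, 1→3, 2→6, 3→2, 4→4, 5→1, 6→5

Verify φ preserves adjacency — for each edge of G1, its image is an edge of G2:
  (0,1) → (φ(0),φ(1)) = (0,3) ∈ E(G2) ✓
  (0,3) → (φ(0),φ(3)) = (0,2) ∈ E(G2) ✓
  (0,4) → (φ(0),φ(4)) = (0,4) ∈ E(G2) ✓
  (0,6) → (φ(0),φ(6)) = (0,5) ∈ E(G2) ✓
  (1,2) → (φ(1),φ(2)) = (3,6) ∈ E(G2) ✓
  (4,5) → (φ(4),φ(5)) = (1,4) ∈ E(G2) ✓
  (5,6) → (φ(5),φ(6)) = (1,5) ∈ E(G2) ✓
All 7 edges of G1 map to edges of G2, and |E(G1)| = |E(G2)| = 7, so φ is a bijection on edges as well as vertices. Hence G1 ≅ G2.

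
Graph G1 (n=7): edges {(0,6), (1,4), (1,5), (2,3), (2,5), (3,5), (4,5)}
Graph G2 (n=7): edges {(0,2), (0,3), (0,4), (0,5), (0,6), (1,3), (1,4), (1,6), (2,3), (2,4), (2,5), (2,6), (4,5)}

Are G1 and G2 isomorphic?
No, not isomorphic

The graphs are NOT isomorphic.

Counting triangles (3-cliques): G1 has 2, G2 has 6.
Triangle count is an isomorphism invariant, so differing triangle counts rule out isomorphism.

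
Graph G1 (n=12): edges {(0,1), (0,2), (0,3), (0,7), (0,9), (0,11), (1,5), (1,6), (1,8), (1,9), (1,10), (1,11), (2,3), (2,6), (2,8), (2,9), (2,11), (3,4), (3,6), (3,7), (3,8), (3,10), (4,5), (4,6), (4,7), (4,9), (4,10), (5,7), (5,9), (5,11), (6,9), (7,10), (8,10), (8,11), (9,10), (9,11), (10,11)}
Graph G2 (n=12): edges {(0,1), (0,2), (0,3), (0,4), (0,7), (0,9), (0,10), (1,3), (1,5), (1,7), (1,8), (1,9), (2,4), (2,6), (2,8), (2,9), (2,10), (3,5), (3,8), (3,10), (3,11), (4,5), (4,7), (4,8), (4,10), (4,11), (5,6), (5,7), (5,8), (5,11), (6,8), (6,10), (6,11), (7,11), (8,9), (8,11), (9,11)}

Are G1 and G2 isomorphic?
Yes, isomorphic

The graphs are isomorphic.
One valid mapping φ: V(G1) → V(G2): 0→3, 1→11, 2→1, 3→0, 4→2, 5→6, 6→9, 7→10, 8→7, 9→8, 10→4, 11→5

Verify φ preserves adjacency — for each edge of G1, its image is an edge of G2:
  (0,1) → (φ(0),φ(1)) = (3,11) ∈ E(G2) ✓
  (0,2) → (φ(0),φ(2)) = (1,3) ∈ E(G2) ✓
  (0,3) → (φ(0),φ(3)) = (0,3) ∈ E(G2) ✓
  (0,7) → (φ(0),φ(7)) = (3,10) ∈ E(G2) ✓
  (0,9) → (φ(0),φ(9)) = (3,8) ∈ E(G2) ✓
  (0,11) → (φ(0),φ(11)) = (3,5) ∈ E(G2) ✓
  (1,5) → (φ(1),φ(5)) = (6,11) ∈ E(G2) ✓
  (1,6) → (φ(1),φ(6)) = (9,11) ∈ E(G2) ✓
  (1,8) → (φ(1),φ(8)) = (7,11) ∈ E(G2) ✓
  (1,9) → (φ(1),φ(9)) = (8,11) ∈ E(G2) ✓
  (1,10) → (φ(1),φ(10)) = (4,11) ∈ E(G2) ✓
  (1,11) → (φ(1),φ(11)) = (5,11) ∈ E(G2) ✓
  (2,3) → (φ(2),φ(3)) = (0,1) ∈ E(G2) ✓
  (2,6) → (φ(2),φ(6)) = (1,9) ∈ E(G2) ✓
  (2,8) → (φ(2),φ(8)) = (1,7) ∈ E(G2) ✓
  (2,9) → (φ(2),φ(9)) = (1,8) ∈ E(G2) ✓
  (2,11) → (φ(2),φ(11)) = (1,5) ∈ E(G2) ✓
  (3,4) → (φ(3),φ(4)) = (0,2) ∈ E(G2) ✓
  (3,6) → (φ(3),φ(6)) = (0,9) ∈ E(G2) ✓
  (3,7) → (φ(3),φ(7)) = (0,10) ∈ E(G2) ✓
  (3,8) → (φ(3),φ(8)) = (0,7) ∈ E(G2) ✓
  (3,10) → (φ(3),φ(10)) = (0,4) ∈ E(G2) ✓
  (4,5) → (φ(4),φ(5)) = (2,6) ∈ E(G2) ✓
  (4,6) → (φ(4),φ(6)) = (2,9) ∈ E(G2) ✓
  (4,7) → (φ(4),φ(7)) = (2,10) ∈ E(G2) ✓
  (4,9) → (φ(4),φ(9)) = (2,8) ∈ E(G2) ✓
  (4,10) → (φ(4),φ(10)) = (2,4) ∈ E(G2) ✓
  (5,7) → (φ(5),φ(7)) = (6,10) ∈ E(G2) ✓
  (5,9) → (φ(5),φ(9)) = (6,8) ∈ E(G2) ✓
  (5,11) → (φ(5),φ(11)) = (5,6) ∈ E(G2) ✓
  (6,9) → (φ(6),φ(9)) = (8,9) ∈ E(G2) ✓
  (7,10) → (φ(7),φ(10)) = (4,10) ∈ E(G2) ✓
  (8,10) → (φ(8),φ(10)) = (4,7) ∈ E(G2) ✓
  (8,11) → (φ(8),φ(11)) = (5,7) ∈ E(G2) ✓
  (9,10) → (φ(9),φ(10)) = (4,8) ∈ E(G2) ✓
  (9,11) → (φ(9),φ(11)) = (5,8) ∈ E(G2) ✓
  (10,11) → (φ(10),φ(11)) = (4,5) ∈ E(G2) ✓
All 37 edges of G1 map to edges of G2, and |E(G1)| = |E(G2)| = 37, so φ is a bijection on edges as well as vertices. Hence G1 ≅ G2.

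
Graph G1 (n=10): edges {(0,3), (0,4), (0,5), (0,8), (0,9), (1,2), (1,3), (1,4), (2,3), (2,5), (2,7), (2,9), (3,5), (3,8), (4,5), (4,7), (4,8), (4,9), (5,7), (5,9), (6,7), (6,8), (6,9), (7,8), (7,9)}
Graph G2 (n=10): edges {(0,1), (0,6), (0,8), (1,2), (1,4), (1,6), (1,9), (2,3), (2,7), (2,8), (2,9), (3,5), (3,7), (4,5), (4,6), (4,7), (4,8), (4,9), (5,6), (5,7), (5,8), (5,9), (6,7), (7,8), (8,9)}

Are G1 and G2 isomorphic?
Yes, isomorphic

The graphs are isomorphic.
One valid mapping φ: V(G1) → V(G2): 0→9, 1→0, 2→6, 3→1, 4→8, 5→4, 6→3, 7→7, 8→2, 9→5

Verify φ preserves adjacency — for each edge of G1, its image is an edge of G2:
  (0,3) → (φ(0),φ(3)) = (1,9) ∈ E(G2) ✓
  (0,4) → (φ(0),φ(4)) = (8,9) ∈ E(G2) ✓
  (0,5) → (φ(0),φ(5)) = (4,9) ∈ E(G2) ✓
  (0,8) → (φ(0),φ(8)) = (2,9) ∈ E(G2) ✓
  (0,9) → (φ(0),φ(9)) = (5,9) ∈ E(G2) ✓
  (1,2) → (φ(1),φ(2)) = (0,6) ∈ E(G2) ✓
  (1,3) → (φ(1),φ(3)) = (0,1) ∈ E(G2) ✓
  (1,4) → (φ(1),φ(4)) = (0,8) ∈ E(G2) ✓
  (2,3) → (φ(2),φ(3)) = (1,6) ∈ E(G2) ✓
  (2,5) → (φ(2),φ(5)) = (4,6) ∈ E(G2) ✓
  (2,7) → (φ(2),φ(7)) = (6,7) ∈ E(G2) ✓
  (2,9) → (φ(2),φ(9)) = (5,6) ∈ E(G2) ✓
  (3,5) → (φ(3),φ(5)) = (1,4) ∈ E(G2) ✓
  (3,8) → (φ(3),φ(8)) = (1,2) ∈ E(G2) ✓
  (4,5) → (φ(4),φ(5)) = (4,8) ∈ E(G2) ✓
  (4,7) → (φ(4),φ(7)) = (7,8) ∈ E(G2) ✓
  (4,8) → (φ(4),φ(8)) = (2,8) ∈ E(G2) ✓
  (4,9) → (φ(4),φ(9)) = (5,8) ∈ E(G2) ✓
  (5,7) → (φ(5),φ(7)) = (4,7) ∈ E(G2) ✓
  (5,9) → (φ(5),φ(9)) = (4,5) ∈ E(G2) ✓
  (6,7) → (φ(6),φ(7)) = (3,7) ∈ E(G2) ✓
  (6,8) → (φ(6),φ(8)) = (2,3) ∈ E(G2) ✓
  (6,9) → (φ(6),φ(9)) = (3,5) ∈ E(G2) ✓
  (7,8) → (φ(7),φ(8)) = (2,7) ∈ E(G2) ✓
  (7,9) → (φ(7),φ(9)) = (5,7) ∈ E(G2) ✓
All 25 edges of G1 map to edges of G2, and |E(G1)| = |E(G2)| = 25, so φ is a bijection on edges as well as vertices. Hence G1 ≅ G2.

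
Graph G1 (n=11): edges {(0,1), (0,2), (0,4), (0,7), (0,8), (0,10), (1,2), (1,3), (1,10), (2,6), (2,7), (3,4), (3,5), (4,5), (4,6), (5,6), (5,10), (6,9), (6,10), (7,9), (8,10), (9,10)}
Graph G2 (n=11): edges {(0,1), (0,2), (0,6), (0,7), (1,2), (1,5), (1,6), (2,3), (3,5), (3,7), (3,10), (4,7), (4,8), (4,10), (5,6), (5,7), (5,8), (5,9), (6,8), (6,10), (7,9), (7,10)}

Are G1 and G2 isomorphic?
Yes, isomorphic

The graphs are isomorphic.
One valid mapping φ: V(G1) → V(G2): 0→7, 1→3, 2→10, 3→2, 4→0, 5→1, 6→6, 7→4, 8→9, 9→8, 10→5

Verify φ preserves adjacency — for each edge of G1, its image is an edge of G2:
  (0,1) → (φ(0),φ(1)) = (3,7) ∈ E(G2) ✓
  (0,2) → (φ(0),φ(2)) = (7,10) ∈ E(G2) ✓
  (0,4) → (φ(0),φ(4)) = (0,7) ∈ E(G2) ✓
  (0,7) → (φ(0),φ(7)) = (4,7) ∈ E(G2) ✓
  (0,8) → (φ(0),φ(8)) = (7,9) ∈ E(G2) ✓
  (0,10) → (φ(0),φ(10)) = (5,7) ∈ E(G2) ✓
  (1,2) → (φ(1),φ(2)) = (3,10) ∈ E(G2) ✓
  (1,3) → (φ(1),φ(3)) = (2,3) ∈ E(G2) ✓
  (1,10) → (φ(1),φ(10)) = (3,5) ∈ E(G2) ✓
  (2,6) → (φ(2),φ(6)) = (6,10) ∈ E(G2) ✓
  (2,7) → (φ(2),φ(7)) = (4,10) ∈ E(G2) ✓
  (3,4) → (φ(3),φ(4)) = (0,2) ∈ E(G2) ✓
  (3,5) → (φ(3),φ(5)) = (1,2) ∈ E(G2) ✓
  (4,5) → (φ(4),φ(5)) = (0,1) ∈ E(G2) ✓
  (4,6) → (φ(4),φ(6)) = (0,6) ∈ E(G2) ✓
  (5,6) → (φ(5),φ(6)) = (1,6) ∈ E(G2) ✓
  (5,10) → (φ(5),φ(10)) = (1,5) ∈ E(G2) ✓
  (6,9) → (φ(6),φ(9)) = (6,8) ∈ E(G2) ✓
  (6,10) → (φ(6),φ(10)) = (5,6) ∈ E(G2) ✓
  (7,9) → (φ(7),φ(9)) = (4,8) ∈ E(G2) ✓
  (8,10) → (φ(8),φ(10)) = (5,9) ∈ E(G2) ✓
  (9,10) → (φ(9),φ(10)) = (5,8) ∈ E(G2) ✓
All 22 edges of G1 map to edges of G2, and |E(G1)| = |E(G2)| = 22, so φ is a bijection on edges as well as vertices. Hence G1 ≅ G2.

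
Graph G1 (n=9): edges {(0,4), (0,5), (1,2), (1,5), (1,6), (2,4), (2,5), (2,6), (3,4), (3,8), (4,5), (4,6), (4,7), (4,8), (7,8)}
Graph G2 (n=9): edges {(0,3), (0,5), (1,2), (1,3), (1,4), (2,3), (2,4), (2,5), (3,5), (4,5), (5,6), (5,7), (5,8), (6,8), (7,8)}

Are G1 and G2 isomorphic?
Yes, isomorphic

The graphs are isomorphic.
One valid mapping φ: V(G1) → V(G2): 0→0, 1→1, 2→2, 3→7, 4→5, 5→3, 6→4, 7→6, 8→8

Verify φ preserves adjacency — for each edge of G1, its image is an edge of G2:
  (0,4) → (φ(0),φ(4)) = (0,5) ∈ E(G2) ✓
  (0,5) → (φ(0),φ(5)) = (0,3) ∈ E(G2) ✓
  (1,2) → (φ(1),φ(2)) = (1,2) ∈ E(G2) ✓
  (1,5) → (φ(1),φ(5)) = (1,3) ∈ E(G2) ✓
  (1,6) → (φ(1),φ(6)) = (1,4) ∈ E(G2) ✓
  (2,4) → (φ(2),φ(4)) = (2,5) ∈ E(G2) ✓
  (2,5) → (φ(2),φ(5)) = (2,3) ∈ E(G2) ✓
  (2,6) → (φ(2),φ(6)) = (2,4) ∈ E(G2) ✓
  (3,4) → (φ(3),φ(4)) = (5,7) ∈ E(G2) ✓
  (3,8) → (φ(3),φ(8)) = (7,8) ∈ E(G2) ✓
  (4,5) → (φ(4),φ(5)) = (3,5) ∈ E(G2) ✓
  (4,6) → (φ(4),φ(6)) = (4,5) ∈ E(G2) ✓
  (4,7) → (φ(4),φ(7)) = (5,6) ∈ E(G2) ✓
  (4,8) → (φ(4),φ(8)) = (5,8) ∈ E(G2) ✓
  (7,8) → (φ(7),φ(8)) = (6,8) ∈ E(G2) ✓
All 15 edges of G1 map to edges of G2, and |E(G1)| = |E(G2)| = 15, so φ is a bijection on edges as well as vertices. Hence G1 ≅ G2.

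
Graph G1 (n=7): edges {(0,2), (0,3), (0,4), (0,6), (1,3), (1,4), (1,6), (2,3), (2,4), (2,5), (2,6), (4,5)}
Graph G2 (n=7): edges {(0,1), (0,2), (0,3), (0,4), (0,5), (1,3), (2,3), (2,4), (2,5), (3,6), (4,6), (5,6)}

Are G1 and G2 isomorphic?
Yes, isomorphic

The graphs are isomorphic.
One valid mapping φ: V(G1) → V(G2): 0→2, 1→6, 2→0, 3→5, 4→3, 5→1, 6→4

Verify φ preserves adjacency — for each edge of G1, its image is an edge of G2:
  (0,2) → (φ(0),φ(2)) = (0,2) ∈ E(G2) ✓
  (0,3) → (φ(0),φ(3)) = (2,5) ∈ E(G2) ✓
  (0,4) → (φ(0),φ(4)) = (2,3) ∈ E(G2) ✓
  (0,6) → (φ(0),φ(6)) = (2,4) ∈ E(G2) ✓
  (1,3) → (φ(1),φ(3)) = (5,6) ∈ E(G2) ✓
  (1,4) → (φ(1),φ(4)) = (3,6) ∈ E(G2) ✓
  (1,6) → (φ(1),φ(6)) = (4,6) ∈ E(G2) ✓
  (2,3) → (φ(2),φ(3)) = (0,5) ∈ E(G2) ✓
  (2,4) → (φ(2),φ(4)) = (0,3) ∈ E(G2) ✓
  (2,5) → (φ(2),φ(5)) = (0,1) ∈ E(G2) ✓
  (2,6) → (φ(2),φ(6)) = (0,4) ∈ E(G2) ✓
  (4,5) → (φ(4),φ(5)) = (1,3) ∈ E(G2) ✓
All 12 edges of G1 map to edges of G2, and |E(G1)| = |E(G2)| = 12, so φ is a bijection on edges as well as vertices. Hence G1 ≅ G2.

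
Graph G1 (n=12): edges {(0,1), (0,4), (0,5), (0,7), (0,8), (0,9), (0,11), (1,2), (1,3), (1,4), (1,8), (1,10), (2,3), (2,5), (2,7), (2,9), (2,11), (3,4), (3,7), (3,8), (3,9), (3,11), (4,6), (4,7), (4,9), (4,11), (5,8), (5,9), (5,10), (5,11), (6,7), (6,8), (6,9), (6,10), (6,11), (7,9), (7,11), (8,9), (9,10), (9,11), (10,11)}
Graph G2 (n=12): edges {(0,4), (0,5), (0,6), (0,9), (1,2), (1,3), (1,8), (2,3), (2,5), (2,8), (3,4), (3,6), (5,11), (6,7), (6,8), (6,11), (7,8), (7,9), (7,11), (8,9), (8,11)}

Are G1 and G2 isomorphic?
No, not isomorphic

The graphs are NOT isomorphic.

Connected components of G1: 1 component(s) with vertex sets [[0, 1, 2, 3, 4, 5, 6, 7, 8, 9, 10, 11]], sizes [12].
Connected components of G2: 2 component(s) with vertex sets [[10], [0, 1, 2, 3, 4, 5, 6, 7, 8, 9, 11]], sizes [1, 11].
The number of connected components (and the multiset of component sizes) is an isomorphism invariant — an isomorphism maps each component of G1 bijectively onto a component of G2. Since G1 has 1 component(s) and G2 has 2, they cannot be isomorphic.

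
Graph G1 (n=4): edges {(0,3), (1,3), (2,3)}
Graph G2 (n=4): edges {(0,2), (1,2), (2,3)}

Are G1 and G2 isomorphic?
Yes, isomorphic

The graphs are isomorphic.
One valid mapping φ: V(G1) → V(G2): 0→0, 1→1, 2→3, 3→2

Verify φ preserves adjacency — for each edge of G1, its image is an edge of G2:
  (0,3) → (φ(0),φ(3)) = (0,2) ∈ E(G2) ✓
  (1,3) → (φ(1),φ(3)) = (1,2) ∈ E(G2) ✓
  (2,3) → (φ(2),φ(3)) = (2,3) ∈ E(G2) ✓
All 3 edges of G1 map to edges of G2, and |E(G1)| = |E(G2)| = 3, so φ is a bijection on edges as well as vertices. Hence G1 ≅ G2.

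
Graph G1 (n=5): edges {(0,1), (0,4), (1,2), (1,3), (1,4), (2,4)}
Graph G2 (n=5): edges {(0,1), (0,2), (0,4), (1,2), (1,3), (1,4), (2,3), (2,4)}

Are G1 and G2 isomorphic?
No, not isomorphic

The graphs are NOT isomorphic.

Counting edges: G1 has 6 edge(s); G2 has 8 edge(s).
Edge count is an isomorphism invariant (a bijection on vertices induces a bijection on edges), so differing edge counts rule out isomorphism.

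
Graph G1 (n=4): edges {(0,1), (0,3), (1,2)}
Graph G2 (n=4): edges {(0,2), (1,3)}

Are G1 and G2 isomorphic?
No, not isomorphic

The graphs are NOT isomorphic.

Connected components of G1: 1 component(s) with vertex sets [[0, 1, 2, 3]], sizes [4].
Connected components of G2: 2 component(s) with vertex sets [[0, 2], [1, 3]], sizes [2, 2].
The number of connected components (and the multiset of component sizes) is an isomorphism invariant — an isomorphism maps each component of G1 bijectively onto a component of G2. Since G1 has 1 component(s) and G2 has 2, they cannot be isomorphic.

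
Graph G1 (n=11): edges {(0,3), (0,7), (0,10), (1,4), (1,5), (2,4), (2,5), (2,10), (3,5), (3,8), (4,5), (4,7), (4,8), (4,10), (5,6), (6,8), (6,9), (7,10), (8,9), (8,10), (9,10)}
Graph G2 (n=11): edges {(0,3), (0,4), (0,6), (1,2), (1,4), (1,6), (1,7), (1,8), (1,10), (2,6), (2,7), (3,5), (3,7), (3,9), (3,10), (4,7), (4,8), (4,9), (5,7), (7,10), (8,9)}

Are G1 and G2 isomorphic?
Yes, isomorphic

The graphs are isomorphic.
One valid mapping φ: V(G1) → V(G2): 0→6, 1→5, 2→10, 3→0, 4→7, 5→3, 6→9, 7→2, 8→4, 9→8, 10→1

Verify φ preserves adjacency — for each edge of G1, its image is an edge of G2:
  (0,3) → (φ(0),φ(3)) = (0,6) ∈ E(G2) ✓
  (0,7) → (φ(0),φ(7)) = (2,6) ∈ E(G2) ✓
  (0,10) → (φ(0),φ(10)) = (1,6) ∈ E(G2) ✓
  (1,4) → (φ(1),φ(4)) = (5,7) ∈ E(G2) ✓
  (1,5) → (φ(1),φ(5)) = (3,5) ∈ E(G2) ✓
  (2,4) → (φ(2),φ(4)) = (7,10) ∈ E(G2) ✓
  (2,5) → (φ(2),φ(5)) = (3,10) ∈ E(G2) ✓
  (2,10) → (φ(2),φ(10)) = (1,10) ∈ E(G2) ✓
  (3,5) → (φ(3),φ(5)) = (0,3) ∈ E(G2) ✓
  (3,8) → (φ(3),φ(8)) = (0,4) ∈ E(G2) ✓
  (4,5) → (φ(4),φ(5)) = (3,7) ∈ E(G2) ✓
  (4,7) → (φ(4),φ(7)) = (2,7) ∈ E(G2) ✓
  (4,8) → (φ(4),φ(8)) = (4,7) ∈ E(G2) ✓
  (4,10) → (φ(4),φ(10)) = (1,7) ∈ E(G2) ✓
  (5,6) → (φ(5),φ(6)) = (3,9) ∈ E(G2) ✓
  (6,8) → (φ(6),φ(8)) = (4,9) ∈ E(G2) ✓
  (6,9) → (φ(6),φ(9)) = (8,9) ∈ E(G2) ✓
  (7,10) → (φ(7),φ(10)) = (1,2) ∈ E(G2) ✓
  (8,9) → (φ(8),φ(9)) = (4,8) ∈ E(G2) ✓
  (8,10) → (φ(8),φ(10)) = (1,4) ∈ E(G2) ✓
  (9,10) → (φ(9),φ(10)) = (1,8) ∈ E(G2) ✓
All 21 edges of G1 map to edges of G2, and |E(G1)| = |E(G2)| = 21, so φ is a bijection on edges as well as vertices. Hence G1 ≅ G2.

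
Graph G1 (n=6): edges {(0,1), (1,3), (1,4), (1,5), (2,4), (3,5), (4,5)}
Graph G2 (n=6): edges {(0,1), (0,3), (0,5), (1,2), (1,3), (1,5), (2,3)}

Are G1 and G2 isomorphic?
No, not isomorphic

The graphs are NOT isomorphic.

Connected components of G1: 1 component(s) with vertex sets [[0, 1, 2, 3, 4, 5]], sizes [6].
Connected components of G2: 2 component(s) with vertex sets [[4], [0, 1, 2, 3, 5]], sizes [1, 5].
The number of connected components (and the multiset of component sizes) is an isomorphism invariant — an isomorphism maps each component of G1 bijectively onto a component of G2. Since G1 has 1 component(s) and G2 has 2, they cannot be isomorphic.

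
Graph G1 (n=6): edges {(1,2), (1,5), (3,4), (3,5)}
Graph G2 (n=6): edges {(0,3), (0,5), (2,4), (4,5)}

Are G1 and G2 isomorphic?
Yes, isomorphic

The graphs are isomorphic.
One valid mapping φ: V(G1) → V(G2): 0→1, 1→0, 2→3, 3→4, 4→2, 5→5

Verify φ preserves adjacency — for each edge of G1, its image is an edge of G2:
  (1,2) → (φ(1),φ(2)) = (0,3) ∈ E(G2) ✓
  (1,5) → (φ(1),φ(5)) = (0,5) ∈ E(G2) ✓
  (3,4) → (φ(3),φ(4)) = (2,4) ∈ E(G2) ✓
  (3,5) → (φ(3),φ(5)) = (4,5) ∈ E(G2) ✓
All 4 edges of G1 map to edges of G2, and |E(G1)| = |E(G2)| = 4, so φ is a bijection on edges as well as vertices. Hence G1 ≅ G2.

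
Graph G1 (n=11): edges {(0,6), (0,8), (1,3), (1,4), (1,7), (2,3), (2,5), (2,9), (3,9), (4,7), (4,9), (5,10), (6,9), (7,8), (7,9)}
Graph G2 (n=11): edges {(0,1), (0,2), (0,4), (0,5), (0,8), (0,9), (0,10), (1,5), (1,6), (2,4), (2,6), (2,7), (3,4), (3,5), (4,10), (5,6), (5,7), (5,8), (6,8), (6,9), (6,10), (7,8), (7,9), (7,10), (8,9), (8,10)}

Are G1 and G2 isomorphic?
No, not isomorphic

The graphs are NOT isomorphic.

Counting triangles (3-cliques): G1 has 3, G2 has 13.
Triangle count is an isomorphism invariant, so differing triangle counts rule out isomorphism.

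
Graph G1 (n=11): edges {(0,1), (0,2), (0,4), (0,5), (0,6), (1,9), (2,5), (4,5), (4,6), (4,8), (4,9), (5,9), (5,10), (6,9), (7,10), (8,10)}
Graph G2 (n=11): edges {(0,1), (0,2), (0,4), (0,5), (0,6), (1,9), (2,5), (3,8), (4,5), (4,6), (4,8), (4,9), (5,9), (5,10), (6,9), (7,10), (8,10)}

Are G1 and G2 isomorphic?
No, not isomorphic

The graphs are NOT isomorphic.

Counting edges: G1 has 16 edge(s); G2 has 17 edge(s).
Edge count is an isomorphism invariant (a bijection on vertices induces a bijection on edges), so differing edge counts rule out isomorphism.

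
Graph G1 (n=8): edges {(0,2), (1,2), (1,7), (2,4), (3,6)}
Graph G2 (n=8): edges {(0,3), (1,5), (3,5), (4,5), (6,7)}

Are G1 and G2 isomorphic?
Yes, isomorphic

The graphs are isomorphic.
One valid mapping φ: V(G1) → V(G2): 0→1, 1→3, 2→5, 3→7, 4→4, 5→2, 6→6, 7→0

Verify φ preserves adjacency — for each edge of G1, its image is an edge of G2:
  (0,2) → (φ(0),φ(2)) = (1,5) ∈ E(G2) ✓
  (1,2) → (φ(1),φ(2)) = (3,5) ∈ E(G2) ✓
  (1,7) → (φ(1),φ(7)) = (0,3) ∈ E(G2) ✓
  (2,4) → (φ(2),φ(4)) = (4,5) ∈ E(G2) ✓
  (3,6) → (φ(3),φ(6)) = (6,7) ∈ E(G2) ✓
All 5 edges of G1 map to edges of G2, and |E(G1)| = |E(G2)| = 5, so φ is a bijection on edges as well as vertices. Hence G1 ≅ G2.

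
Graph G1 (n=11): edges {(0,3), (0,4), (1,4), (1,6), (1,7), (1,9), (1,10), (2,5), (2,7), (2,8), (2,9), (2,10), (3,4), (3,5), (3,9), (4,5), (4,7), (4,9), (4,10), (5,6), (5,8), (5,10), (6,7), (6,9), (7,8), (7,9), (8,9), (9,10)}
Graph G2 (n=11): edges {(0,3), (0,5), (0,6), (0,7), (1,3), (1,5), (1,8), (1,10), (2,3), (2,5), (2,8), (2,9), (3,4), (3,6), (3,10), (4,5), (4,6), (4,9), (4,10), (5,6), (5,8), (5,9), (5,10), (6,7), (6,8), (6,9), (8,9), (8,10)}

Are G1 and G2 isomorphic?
Yes, isomorphic

The graphs are isomorphic.
One valid mapping φ: V(G1) → V(G2): 0→7, 1→9, 2→10, 3→0, 4→6, 5→3, 6→2, 7→8, 8→1, 9→5, 10→4

Verify φ preserves adjacency — for each edge of G1, its image is an edge of G2:
  (0,3) → (φ(0),φ(3)) = (0,7) ∈ E(G2) ✓
  (0,4) → (φ(0),φ(4)) = (6,7) ∈ E(G2) ✓
  (1,4) → (φ(1),φ(4)) = (6,9) ∈ E(G2) ✓
  (1,6) → (φ(1),φ(6)) = (2,9) ∈ E(G2) ✓
  (1,7) → (φ(1),φ(7)) = (8,9) ∈ E(G2) ✓
  (1,9) → (φ(1),φ(9)) = (5,9) ∈ E(G2) ✓
  (1,10) → (φ(1),φ(10)) = (4,9) ∈ E(G2) ✓
  (2,5) → (φ(2),φ(5)) = (3,10) ∈ E(G2) ✓
  (2,7) → (φ(2),φ(7)) = (8,10) ∈ E(G2) ✓
  (2,8) → (φ(2),φ(8)) = (1,10) ∈ E(G2) ✓
  (2,9) → (φ(2),φ(9)) = (5,10) ∈ E(G2) ✓
  (2,10) → (φ(2),φ(10)) = (4,10) ∈ E(G2) ✓
  (3,4) → (φ(3),φ(4)) = (0,6) ∈ E(G2) ✓
  (3,5) → (φ(3),φ(5)) = (0,3) ∈ E(G2) ✓
  (3,9) → (φ(3),φ(9)) = (0,5) ∈ E(G2) ✓
  (4,5) → (φ(4),φ(5)) = (3,6) ∈ E(G2) ✓
  (4,7) → (φ(4),φ(7)) = (6,8) ∈ E(G2) ✓
  (4,9) → (φ(4),φ(9)) = (5,6) ∈ E(G2) ✓
  (4,10) → (φ(4),φ(10)) = (4,6) ∈ E(G2) ✓
  (5,6) → (φ(5),φ(6)) = (2,3) ∈ E(G2) ✓
  (5,8) → (φ(5),φ(8)) = (1,3) ∈ E(G2) ✓
  (5,10) → (φ(5),φ(10)) = (3,4) ∈ E(G2) ✓
  (6,7) → (φ(6),φ(7)) = (2,8) ∈ E(G2) ✓
  (6,9) → (φ(6),φ(9)) = (2,5) ∈ E(G2) ✓
  (7,8) → (φ(7),φ(8)) = (1,8) ∈ E(G2) ✓
  (7,9) → (φ(7),φ(9)) = (5,8) ∈ E(G2) ✓
  (8,9) → (φ(8),φ(9)) = (1,5) ∈ E(G2) ✓
  (9,10) → (φ(9),φ(10)) = (4,5) ∈ E(G2) ✓
All 28 edges of G1 map to edges of G2, and |E(G1)| = |E(G2)| = 28, so φ is a bijection on edges as well as vertices. Hence G1 ≅ G2.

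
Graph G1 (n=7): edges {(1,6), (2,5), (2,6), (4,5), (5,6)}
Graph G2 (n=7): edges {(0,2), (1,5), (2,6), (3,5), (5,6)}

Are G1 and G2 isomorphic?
No, not isomorphic

The graphs are NOT isomorphic.

Connected components of G1: 3 component(s) with vertex sets [[0], [3], [1, 2, 4, 5, 6]], sizes [1, 1, 5].
Connected components of G2: 2 component(s) with vertex sets [[4], [0, 1, 2, 3, 5, 6]], sizes [1, 6].
The number of connected components (and the multiset of component sizes) is an isomorphism invariant — an isomorphism maps each component of G1 bijectively onto a component of G2. Since G1 has 3 component(s) and G2 has 2, they cannot be isomorphic.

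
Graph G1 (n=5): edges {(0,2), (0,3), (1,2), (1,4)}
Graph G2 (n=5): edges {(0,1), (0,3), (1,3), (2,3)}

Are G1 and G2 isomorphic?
No, not isomorphic

The graphs are NOT isomorphic.

Connected components of G1: 1 component(s) with vertex sets [[0, 1, 2, 3, 4]], sizes [5].
Connected components of G2: 2 component(s) with vertex sets [[4], [0, 1, 2, 3]], sizes [1, 4].
The number of connected components (and the multiset of component sizes) is an isomorphism invariant — an isomorphism maps each component of G1 bijectively onto a component of G2. Since G1 has 1 component(s) and G2 has 2, they cannot be isomorphic.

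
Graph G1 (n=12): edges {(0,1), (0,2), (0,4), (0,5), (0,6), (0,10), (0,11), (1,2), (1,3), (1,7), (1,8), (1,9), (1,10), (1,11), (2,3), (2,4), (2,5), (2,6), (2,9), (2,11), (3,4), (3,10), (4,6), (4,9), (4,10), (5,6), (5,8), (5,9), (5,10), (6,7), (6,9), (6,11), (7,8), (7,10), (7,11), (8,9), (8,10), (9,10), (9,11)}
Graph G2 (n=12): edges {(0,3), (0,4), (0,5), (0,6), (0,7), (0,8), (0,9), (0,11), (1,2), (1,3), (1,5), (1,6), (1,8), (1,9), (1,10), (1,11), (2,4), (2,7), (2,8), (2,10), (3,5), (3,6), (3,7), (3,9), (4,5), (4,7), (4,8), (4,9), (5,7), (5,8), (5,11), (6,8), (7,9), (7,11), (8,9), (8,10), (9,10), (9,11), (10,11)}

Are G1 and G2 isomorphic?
Yes, isomorphic

The graphs are isomorphic.
One valid mapping φ: V(G1) → V(G2): 0→5, 1→8, 2→0, 3→6, 4→3, 5→11, 6→7, 7→2, 8→10, 9→9, 10→1, 11→4

Verify φ preserves adjacency — for each edge of G1, its image is an edge of G2:
  (0,1) → (φ(0),φ(1)) = (5,8) ∈ E(G2) ✓
  (0,2) → (φ(0),φ(2)) = (0,5) ∈ E(G2) ✓
  (0,4) → (φ(0),φ(4)) = (3,5) ∈ E(G2) ✓
  (0,5) → (φ(0),φ(5)) = (5,11) ∈ E(G2) ✓
  (0,6) → (φ(0),φ(6)) = (5,7) ∈ E(G2) ✓
  (0,10) → (φ(0),φ(10)) = (1,5) ∈ E(G2) ✓
  (0,11) → (φ(0),φ(11)) = (4,5) ∈ E(G2) ✓
  (1,2) → (φ(1),φ(2)) = (0,8) ∈ E(G2) ✓
  (1,3) → (φ(1),φ(3)) = (6,8) ∈ E(G2) ✓
  (1,7) → (φ(1),φ(7)) = (2,8) ∈ E(G2) ✓
  (1,8) → (φ(1),φ(8)) = (8,10) ∈ E(G2) ✓
  (1,9) → (φ(1),φ(9)) = (8,9) ∈ E(G2) ✓
  (1,10) → (φ(1),φ(10)) = (1,8) ∈ E(G2) ✓
  (1,11) → (φ(1),φ(11)) = (4,8) ∈ E(G2) ✓
  (2,3) → (φ(2),φ(3)) = (0,6) ∈ E(G2) ✓
  (2,4) → (φ(2),φ(4)) = (0,3) ∈ E(G2) ✓
  (2,5) → (φ(2),φ(5)) = (0,11) ∈ E(G2) ✓
  (2,6) → (φ(2),φ(6)) = (0,7) ∈ E(G2) ✓
  (2,9) → (φ(2),φ(9)) = (0,9) ∈ E(G2) ✓
  (2,11) → (φ(2),φ(11)) = (0,4) ∈ E(G2) ✓
  (3,4) → (φ(3),φ(4)) = (3,6) ∈ E(G2) ✓
  (3,10) → (φ(3),φ(10)) = (1,6) ∈ E(G2) ✓
  (4,6) → (φ(4),φ(6)) = (3,7) ∈ E(G2) ✓
  (4,9) → (φ(4),φ(9)) = (3,9) ∈ E(G2) ✓
  (4,10) → (φ(4),φ(10)) = (1,3) ∈ E(G2) ✓
  (5,6) → (φ(5),φ(6)) = (7,11) ∈ E(G2) ✓
  (5,8) → (φ(5),φ(8)) = (10,11) ∈ E(G2) ✓
  (5,9) → (φ(5),φ(9)) = (9,11) ∈ E(G2) ✓
  (5,10) → (φ(5),φ(10)) = (1,11) ∈ E(G2) ✓
  (6,7) → (φ(6),φ(7)) = (2,7) ∈ E(G2) ✓
  (6,9) → (φ(6),φ(9)) = (7,9) ∈ E(G2) ✓
  (6,11) → (φ(6),φ(11)) = (4,7) ∈ E(G2) ✓
  (7,8) → (φ(7),φ(8)) = (2,10) ∈ E(G2) ✓
  (7,10) → (φ(7),φ(10)) = (1,2) ∈ E(G2) ✓
  (7,11) → (φ(7),φ(11)) = (2,4) ∈ E(G2) ✓
  (8,9) → (φ(8),φ(9)) = (9,10) ∈ E(G2) ✓
  (8,10) → (φ(8),φ(10)) = (1,10) ∈ E(G2) ✓
  (9,10) → (φ(9),φ(10)) = (1,9) ∈ E(G2) ✓
  (9,11) → (φ(9),φ(11)) = (4,9) ∈ E(G2) ✓
All 39 edges of G1 map to edges of G2, and |E(G1)| = |E(G2)| = 39, so φ is a bijection on edges as well as vertices. Hence G1 ≅ G2.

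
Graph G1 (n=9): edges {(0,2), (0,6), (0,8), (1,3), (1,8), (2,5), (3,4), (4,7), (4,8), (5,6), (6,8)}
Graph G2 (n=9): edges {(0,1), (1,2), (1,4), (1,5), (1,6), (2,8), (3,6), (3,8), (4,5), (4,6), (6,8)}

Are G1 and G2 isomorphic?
No, not isomorphic

The graphs are NOT isomorphic.

Connected components of G1: 1 component(s) with vertex sets [[0, 1, 2, 3, 4, 5, 6, 7, 8]], sizes [9].
Connected components of G2: 2 component(s) with vertex sets [[7], [0, 1, 2, 3, 4, 5, 6, 8]], sizes [1, 8].
The number of connected components (and the multiset of component sizes) is an isomorphism invariant — an isomorphism maps each component of G1 bijectively onto a component of G2. Since G1 has 1 component(s) and G2 has 2, they cannot be isomorphic.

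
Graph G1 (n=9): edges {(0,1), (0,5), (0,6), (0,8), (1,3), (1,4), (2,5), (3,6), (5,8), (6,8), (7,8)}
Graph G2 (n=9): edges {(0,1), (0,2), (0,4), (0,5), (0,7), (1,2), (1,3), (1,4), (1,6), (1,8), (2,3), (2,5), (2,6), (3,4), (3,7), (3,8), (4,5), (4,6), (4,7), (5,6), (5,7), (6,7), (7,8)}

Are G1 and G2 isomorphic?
No, not isomorphic

The graphs are NOT isomorphic.

Counting triangles (3-cliques): G1 has 2, G2 has 18.
Triangle count is an isomorphism invariant, so differing triangle counts rule out isomorphism.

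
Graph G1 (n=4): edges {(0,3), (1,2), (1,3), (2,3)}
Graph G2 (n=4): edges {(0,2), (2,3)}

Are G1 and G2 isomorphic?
No, not isomorphic

The graphs are NOT isomorphic.

Connected components of G1: 1 component(s) with vertex sets [[0, 1, 2, 3]], sizes [4].
Connected components of G2: 2 component(s) with vertex sets [[1], [0, 2, 3]], sizes [1, 3].
The number of connected components (and the multiset of component sizes) is an isomorphism invariant — an isomorphism maps each component of G1 bijectively onto a component of G2. Since G1 has 1 component(s) and G2 has 2, they cannot be isomorphic.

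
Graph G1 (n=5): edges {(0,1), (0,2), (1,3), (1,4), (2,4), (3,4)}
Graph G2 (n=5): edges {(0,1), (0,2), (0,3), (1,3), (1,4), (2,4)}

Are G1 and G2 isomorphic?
Yes, isomorphic

The graphs are isomorphic.
One valid mapping φ: V(G1) → V(G2): 0→2, 1→0, 2→4, 3→3, 4→1

Verify φ preserves adjacency — for each edge of G1, its image is an edge of G2:
  (0,1) → (φ(0),φ(1)) = (0,2) ∈ E(G2) ✓
  (0,2) → (φ(0),φ(2)) = (2,4) ∈ E(G2) ✓
  (1,3) → (φ(1),φ(3)) = (0,3) ∈ E(G2) ✓
  (1,4) → (φ(1),φ(4)) = (0,1) ∈ E(G2) ✓
  (2,4) → (φ(2),φ(4)) = (1,4) ∈ E(G2) ✓
  (3,4) → (φ(3),φ(4)) = (1,3) ∈ E(G2) ✓
All 6 edges of G1 map to edges of G2, and |E(G1)| = |E(G2)| = 6, so φ is a bijection on edges as well as vertices. Hence G1 ≅ G2.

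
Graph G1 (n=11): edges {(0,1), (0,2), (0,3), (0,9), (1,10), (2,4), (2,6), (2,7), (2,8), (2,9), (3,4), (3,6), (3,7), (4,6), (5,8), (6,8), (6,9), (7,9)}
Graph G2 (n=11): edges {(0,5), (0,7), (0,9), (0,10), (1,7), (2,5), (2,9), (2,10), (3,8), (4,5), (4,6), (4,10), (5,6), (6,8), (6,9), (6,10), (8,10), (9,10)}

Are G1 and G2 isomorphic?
Yes, isomorphic

The graphs are isomorphic.
One valid mapping φ: V(G1) → V(G2): 0→0, 1→7, 2→10, 3→5, 4→4, 5→3, 6→6, 7→2, 8→8, 9→9, 10→1

Verify φ preserves adjacency — for each edge of G1, its image is an edge of G2:
  (0,1) → (φ(0),φ(1)) = (0,7) ∈ E(G2) ✓
  (0,2) → (φ(0),φ(2)) = (0,10) ∈ E(G2) ✓
  (0,3) → (φ(0),φ(3)) = (0,5) ∈ E(G2) ✓
  (0,9) → (φ(0),φ(9)) = (0,9) ∈ E(G2) ✓
  (1,10) → (φ(1),φ(10)) = (1,7) ∈ E(G2) ✓
  (2,4) → (φ(2),φ(4)) = (4,10) ∈ E(G2) ✓
  (2,6) → (φ(2),φ(6)) = (6,10) ∈ E(G2) ✓
  (2,7) → (φ(2),φ(7)) = (2,10) ∈ E(G2) ✓
  (2,8) → (φ(2),φ(8)) = (8,10) ∈ E(G2) ✓
  (2,9) → (φ(2),φ(9)) = (9,10) ∈ E(G2) ✓
  (3,4) → (φ(3),φ(4)) = (4,5) ∈ E(G2) ✓
  (3,6) → (φ(3),φ(6)) = (5,6) ∈ E(G2) ✓
  (3,7) → (φ(3),φ(7)) = (2,5) ∈ E(G2) ✓
  (4,6) → (φ(4),φ(6)) = (4,6) ∈ E(G2) ✓
  (5,8) → (φ(5),φ(8)) = (3,8) ∈ E(G2) ✓
  (6,8) → (φ(6),φ(8)) = (6,8) ∈ E(G2) ✓
  (6,9) → (φ(6),φ(9)) = (6,9) ∈ E(G2) ✓
  (7,9) → (φ(7),φ(9)) = (2,9) ∈ E(G2) ✓
All 18 edges of G1 map to edges of G2, and |E(G1)| = |E(G2)| = 18, so φ is a bijection on edges as well as vertices. Hence G1 ≅ G2.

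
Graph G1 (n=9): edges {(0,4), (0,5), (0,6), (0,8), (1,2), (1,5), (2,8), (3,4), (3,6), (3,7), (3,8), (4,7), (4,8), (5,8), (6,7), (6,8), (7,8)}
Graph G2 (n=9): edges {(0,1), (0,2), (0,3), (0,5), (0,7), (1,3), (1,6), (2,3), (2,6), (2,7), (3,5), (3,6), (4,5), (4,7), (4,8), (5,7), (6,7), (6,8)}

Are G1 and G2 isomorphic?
No, not isomorphic

The graphs are NOT isomorphic.

Counting triangles (3-cliques): G1 has 10, G2 has 9.
Triangle count is an isomorphism invariant, so differing triangle counts rule out isomorphism.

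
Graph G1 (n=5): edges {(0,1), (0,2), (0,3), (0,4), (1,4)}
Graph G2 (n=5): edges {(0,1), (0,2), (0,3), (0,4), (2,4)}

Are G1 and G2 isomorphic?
Yes, isomorphic

The graphs are isomorphic.
One valid mapping φ: V(G1) → V(G2): 0→0, 1→4, 2→1, 3→3, 4→2

Verify φ preserves adjacency — for each edge of G1, its image is an edge of G2:
  (0,1) → (φ(0),φ(1)) = (0,4) ∈ E(G2) ✓
  (0,2) → (φ(0),φ(2)) = (0,1) ∈ E(G2) ✓
  (0,3) → (φ(0),φ(3)) = (0,3) ∈ E(G2) ✓
  (0,4) → (φ(0),φ(4)) = (0,2) ∈ E(G2) ✓
  (1,4) → (φ(1),φ(4)) = (2,4) ∈ E(G2) ✓
All 5 edges of G1 map to edges of G2, and |E(G1)| = |E(G2)| = 5, so φ is a bijection on edges as well as vertices. Hence G1 ≅ G2.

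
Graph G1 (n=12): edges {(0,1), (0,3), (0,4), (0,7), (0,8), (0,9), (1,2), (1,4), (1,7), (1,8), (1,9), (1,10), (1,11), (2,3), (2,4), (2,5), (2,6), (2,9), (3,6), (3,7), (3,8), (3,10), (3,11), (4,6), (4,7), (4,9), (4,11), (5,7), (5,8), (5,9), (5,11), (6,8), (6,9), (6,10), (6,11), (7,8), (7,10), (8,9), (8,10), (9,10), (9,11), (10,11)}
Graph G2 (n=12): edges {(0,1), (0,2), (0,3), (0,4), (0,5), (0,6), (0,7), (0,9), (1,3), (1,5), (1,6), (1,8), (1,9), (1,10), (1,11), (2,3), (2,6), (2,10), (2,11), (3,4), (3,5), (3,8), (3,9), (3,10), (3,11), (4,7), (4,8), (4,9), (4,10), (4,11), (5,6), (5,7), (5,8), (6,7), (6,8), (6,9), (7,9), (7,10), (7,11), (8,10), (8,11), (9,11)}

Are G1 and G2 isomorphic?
Yes, isomorphic

The graphs are isomorphic.
One valid mapping φ: V(G1) → V(G2): 0→5, 1→1, 2→10, 3→7, 4→8, 5→2, 6→4, 7→6, 8→0, 9→3, 10→9, 11→11

Verify φ preserves adjacency — for each edge of G1, its image is an edge of G2:
  (0,1) → (φ(0),φ(1)) = (1,5) ∈ E(G2) ✓
  (0,3) → (φ(0),φ(3)) = (5,7) ∈ E(G2) ✓
  (0,4) → (φ(0),φ(4)) = (5,8) ∈ E(G2) ✓
  (0,7) → (φ(0),φ(7)) = (5,6) ∈ E(G2) ✓
  (0,8) → (φ(0),φ(8)) = (0,5) ∈ E(G2) ✓
  (0,9) → (φ(0),φ(9)) = (3,5) ∈ E(G2) ✓
  (1,2) → (φ(1),φ(2)) = (1,10) ∈ E(G2) ✓
  (1,4) → (φ(1),φ(4)) = (1,8) ∈ E(G2) ✓
  (1,7) → (φ(1),φ(7)) = (1,6) ∈ E(G2) ✓
  (1,8) → (φ(1),φ(8)) = (0,1) ∈ E(G2) ✓
  (1,9) → (φ(1),φ(9)) = (1,3) ∈ E(G2) ✓
  (1,10) → (φ(1),φ(10)) = (1,9) ∈ E(G2) ✓
  (1,11) → (φ(1),φ(11)) = (1,11) ∈ E(G2) ✓
  (2,3) → (φ(2),φ(3)) = (7,10) ∈ E(G2) ✓
  (2,4) → (φ(2),φ(4)) = (8,10) ∈ E(G2) ✓
  (2,5) → (φ(2),φ(5)) = (2,10) ∈ E(G2) ✓
  (2,6) → (φ(2),φ(6)) = (4,10) ∈ E(G2) ✓
  (2,9) → (φ(2),φ(9)) = (3,10) ∈ E(G2) ✓
  (3,6) → (φ(3),φ(6)) = (4,7) ∈ E(G2) ✓
  (3,7) → (φ(3),φ(7)) = (6,7) ∈ E(G2) ✓
  (3,8) → (φ(3),φ(8)) = (0,7) ∈ E(G2) ✓
  (3,10) → (φ(3),φ(10)) = (7,9) ∈ E(G2) ✓
  (3,11) → (φ(3),φ(11)) = (7,11) ∈ E(G2) ✓
  (4,6) → (φ(4),φ(6)) = (4,8) ∈ E(G2) ✓
  (4,7) → (φ(4),φ(7)) = (6,8) ∈ E(G2) ✓
  (4,9) → (φ(4),φ(9)) = (3,8) ∈ E(G2) ✓
  (4,11) → (φ(4),φ(11)) = (8,11) ∈ E(G2) ✓
  (5,7) → (φ(5),φ(7)) = (2,6) ∈ E(G2) ✓
  (5,8) → (φ(5),φ(8)) = (0,2) ∈ E(G2) ✓
  (5,9) → (φ(5),φ(9)) = (2,3) ∈ E(G2) ✓
  (5,11) → (φ(5),φ(11)) = (2,11) ∈ E(G2) ✓
  (6,8) → (φ(6),φ(8)) = (0,4) ∈ E(G2) ✓
  (6,9) → (φ(6),φ(9)) = (3,4) ∈ E(G2) ✓
  (6,10) → (φ(6),φ(10)) = (4,9) ∈ E(G2) ✓
  (6,11) → (φ(6),φ(11)) = (4,11) ∈ E(G2) ✓
  (7,8) → (φ(7),φ(8)) = (0,6) ∈ E(G2) ✓
  (7,10) → (φ(7),φ(10)) = (6,9) ∈ E(G2) ✓
  (8,9) → (φ(8),φ(9)) = (0,3) ∈ E(G2) ✓
  (8,10) → (φ(8),φ(10)) = (0,9) ∈ E(G2) ✓
  (9,10) → (φ(9),φ(10)) = (3,9) ∈ E(G2) ✓
  (9,11) → (φ(9),φ(11)) = (3,11) ∈ E(G2) ✓
  (10,11) → (φ(10),φ(11)) = (9,11) ∈ E(G2) ✓
All 42 edges of G1 map to edges of G2, and |E(G1)| = |E(G2)| = 42, so φ is a bijection on edges as well as vertices. Hence G1 ≅ G2.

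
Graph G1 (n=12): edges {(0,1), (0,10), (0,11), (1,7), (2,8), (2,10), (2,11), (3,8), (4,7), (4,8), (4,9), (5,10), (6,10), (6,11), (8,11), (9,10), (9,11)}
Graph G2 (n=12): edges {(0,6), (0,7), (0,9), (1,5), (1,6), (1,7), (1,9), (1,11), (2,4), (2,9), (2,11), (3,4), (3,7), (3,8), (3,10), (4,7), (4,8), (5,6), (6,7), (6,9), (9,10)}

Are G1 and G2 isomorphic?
No, not isomorphic

The graphs are NOT isomorphic.

Degrees in G1: deg(0)=3, deg(1)=2, deg(2)=3, deg(3)=1, deg(4)=3, deg(5)=1, deg(6)=2, deg(7)=2, deg(8)=4, deg(9)=3, deg(10)=5, deg(11)=5.
Sorted degree sequence of G1: [5, 5, 4, 3, 3, 3, 3, 2, 2, 2, 1, 1].
Degrees in G2: deg(0)=3, deg(1)=5, deg(2)=3, deg(3)=4, deg(4)=4, deg(5)=2, deg(6)=5, deg(7)=5, deg(8)=2, deg(9)=5, deg(10)=2, deg(11)=2.
Sorted degree sequence of G2: [5, 5, 5, 5, 4, 4, 3, 3, 2, 2, 2, 2].
The (sorted) degree sequence is an isomorphism invariant, so since G1 and G2 have different degree sequences they cannot be isomorphic.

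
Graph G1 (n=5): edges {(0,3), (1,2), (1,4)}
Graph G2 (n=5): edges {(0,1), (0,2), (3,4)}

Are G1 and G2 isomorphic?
Yes, isomorphic

The graphs are isomorphic.
One valid mapping φ: V(G1) → V(G2): 0→4, 1→0, 2→2, 3→3, 4→1

Verify φ preserves adjacency — for each edge of G1, its image is an edge of G2:
  (0,3) → (φ(0),φ(3)) = (3,4) ∈ E(G2) ✓
  (1,2) → (φ(1),φ(2)) = (0,2) ∈ E(G2) ✓
  (1,4) → (φ(1),φ(4)) = (0,1) ∈ E(G2) ✓
All 3 edges of G1 map to edges of G2, and |E(G1)| = |E(G2)| = 3, so φ is a bijection on edges as well as vertices. Hence G1 ≅ G2.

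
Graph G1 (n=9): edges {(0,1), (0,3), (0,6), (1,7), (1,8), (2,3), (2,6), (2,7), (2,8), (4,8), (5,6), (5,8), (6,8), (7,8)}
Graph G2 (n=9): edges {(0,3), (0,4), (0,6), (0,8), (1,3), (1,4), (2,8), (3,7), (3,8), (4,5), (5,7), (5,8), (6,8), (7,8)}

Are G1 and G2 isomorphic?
Yes, isomorphic

The graphs are isomorphic.
One valid mapping φ: V(G1) → V(G2): 0→4, 1→5, 2→3, 3→1, 4→2, 5→6, 6→0, 7→7, 8→8

Verify φ preserves adjacency — for each edge of G1, its image is an edge of G2:
  (0,1) → (φ(0),φ(1)) = (4,5) ∈ E(G2) ✓
  (0,3) → (φ(0),φ(3)) = (1,4) ∈ E(G2) ✓
  (0,6) → (φ(0),φ(6)) = (0,4) ∈ E(G2) ✓
  (1,7) → (φ(1),φ(7)) = (5,7) ∈ E(G2) ✓
  (1,8) → (φ(1),φ(8)) = (5,8) ∈ E(G2) ✓
  (2,3) → (φ(2),φ(3)) = (1,3) ∈ E(G2) ✓
  (2,6) → (φ(2),φ(6)) = (0,3) ∈ E(G2) ✓
  (2,7) → (φ(2),φ(7)) = (3,7) ∈ E(G2) ✓
  (2,8) → (φ(2),φ(8)) = (3,8) ∈ E(G2) ✓
  (4,8) → (φ(4),φ(8)) = (2,8) ∈ E(G2) ✓
  (5,6) → (φ(5),φ(6)) = (0,6) ∈ E(G2) ✓
  (5,8) → (φ(5),φ(8)) = (6,8) ∈ E(G2) ✓
  (6,8) → (φ(6),φ(8)) = (0,8) ∈ E(G2) ✓
  (7,8) → (φ(7),φ(8)) = (7,8) ∈ E(G2) ✓
All 14 edges of G1 map to edges of G2, and |E(G1)| = |E(G2)| = 14, so φ is a bijection on edges as well as vertices. Hence G1 ≅ G2.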